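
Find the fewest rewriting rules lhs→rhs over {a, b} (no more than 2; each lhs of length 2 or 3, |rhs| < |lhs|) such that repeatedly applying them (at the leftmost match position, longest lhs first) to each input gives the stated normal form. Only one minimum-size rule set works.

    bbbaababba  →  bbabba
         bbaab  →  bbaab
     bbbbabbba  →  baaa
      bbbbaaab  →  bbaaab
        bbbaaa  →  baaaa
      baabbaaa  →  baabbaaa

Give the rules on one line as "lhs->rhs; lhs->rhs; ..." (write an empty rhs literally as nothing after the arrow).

aba->ba; bbb->ba

  | bbbaababba => baaababba => baababba => bababba => bbabba
  | bbaab
  | bbbbabbba => bababbba => bbabbba => bbabaa => bbbaa => baaa
  | bbbbaaab => babaaab => bbaaab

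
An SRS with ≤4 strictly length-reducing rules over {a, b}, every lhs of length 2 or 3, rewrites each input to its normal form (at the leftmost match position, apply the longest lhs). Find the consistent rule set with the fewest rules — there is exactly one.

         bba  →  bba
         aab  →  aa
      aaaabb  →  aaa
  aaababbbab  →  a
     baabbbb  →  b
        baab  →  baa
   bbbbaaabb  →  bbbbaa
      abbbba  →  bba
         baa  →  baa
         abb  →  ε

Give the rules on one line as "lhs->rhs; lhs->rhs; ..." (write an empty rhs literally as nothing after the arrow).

ab->a; aba->b; abb->

  | bba
  | aab => aa
  | aaaabb => aaa
  | aaababbbab => aabbbbab => abbab => ab => a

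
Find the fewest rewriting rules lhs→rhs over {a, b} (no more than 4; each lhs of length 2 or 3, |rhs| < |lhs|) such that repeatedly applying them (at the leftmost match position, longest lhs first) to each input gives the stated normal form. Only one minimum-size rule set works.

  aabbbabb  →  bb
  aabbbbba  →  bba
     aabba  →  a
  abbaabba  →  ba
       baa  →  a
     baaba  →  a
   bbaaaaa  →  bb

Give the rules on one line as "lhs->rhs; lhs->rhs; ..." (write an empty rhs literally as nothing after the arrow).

  | aabbbabb => abbabb => babb => bb
  | aabbbbba => abbbba => bbba => bba
  | aabba => aba => a
  | abbaabba => baabba => abba => ba

aaa->bb; ab->; baa->a; bbb->bb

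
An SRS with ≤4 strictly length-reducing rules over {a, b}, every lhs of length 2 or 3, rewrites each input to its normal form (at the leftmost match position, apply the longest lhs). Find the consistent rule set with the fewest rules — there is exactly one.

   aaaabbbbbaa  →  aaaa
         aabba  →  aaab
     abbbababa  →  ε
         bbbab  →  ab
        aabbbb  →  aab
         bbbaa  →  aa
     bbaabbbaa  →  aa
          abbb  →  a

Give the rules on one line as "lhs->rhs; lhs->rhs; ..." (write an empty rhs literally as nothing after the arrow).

aba->; bba->ab; bbb->

  | aaaabbbbbaa => aaaabbaa => aaaaaba => aaaa
  | aabba => aaab
  | abbbababa => aababa => aba => ε
  | bbbab => ab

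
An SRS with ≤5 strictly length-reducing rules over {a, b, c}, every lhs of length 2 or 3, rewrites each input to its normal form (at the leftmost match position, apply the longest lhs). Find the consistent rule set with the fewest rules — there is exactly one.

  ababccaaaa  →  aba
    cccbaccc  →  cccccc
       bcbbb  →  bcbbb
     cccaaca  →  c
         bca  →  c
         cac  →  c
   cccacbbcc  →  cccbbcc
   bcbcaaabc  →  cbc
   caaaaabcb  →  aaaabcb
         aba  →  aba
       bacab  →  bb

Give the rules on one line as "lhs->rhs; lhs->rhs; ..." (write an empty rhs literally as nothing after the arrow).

  | ababccaaaa => ababcaaa => abacaa => aba
  | cccbaccc => cccccc
  | bcbbb
  | cccaaca => ccaca => cca => c

aca->; bca->c; ca->; cba->c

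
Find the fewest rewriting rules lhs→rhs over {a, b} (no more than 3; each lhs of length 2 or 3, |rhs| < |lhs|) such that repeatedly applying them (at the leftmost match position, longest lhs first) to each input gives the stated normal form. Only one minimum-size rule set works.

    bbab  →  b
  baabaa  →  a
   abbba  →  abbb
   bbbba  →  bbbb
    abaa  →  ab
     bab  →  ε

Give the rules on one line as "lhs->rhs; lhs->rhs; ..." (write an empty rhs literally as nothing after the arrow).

  | bbab => b
  | baabaa => babaa => aa => a
  | abbba => abbb
  | bbbba => bbbb

aa->a; ba->b; bab->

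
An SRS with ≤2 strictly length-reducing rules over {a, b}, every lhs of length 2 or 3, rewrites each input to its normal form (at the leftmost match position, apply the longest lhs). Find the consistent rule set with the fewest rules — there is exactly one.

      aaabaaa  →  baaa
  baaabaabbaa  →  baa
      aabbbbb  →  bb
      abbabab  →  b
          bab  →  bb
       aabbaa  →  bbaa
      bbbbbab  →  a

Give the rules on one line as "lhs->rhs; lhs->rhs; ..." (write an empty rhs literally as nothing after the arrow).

  | aaabaaa => aabaaa => abaaa => baaa
  | baaabaabbaa => baabaabbaa => babaabbaa => bbaabbaa => bbabbaa => bbbbaa => abaa => baa
  | aabbbbb => abbbbb => bbbbb => abb => bb
  | abbabab => bbabab => bbbab => aab => ab => b

ab->b; bbb->a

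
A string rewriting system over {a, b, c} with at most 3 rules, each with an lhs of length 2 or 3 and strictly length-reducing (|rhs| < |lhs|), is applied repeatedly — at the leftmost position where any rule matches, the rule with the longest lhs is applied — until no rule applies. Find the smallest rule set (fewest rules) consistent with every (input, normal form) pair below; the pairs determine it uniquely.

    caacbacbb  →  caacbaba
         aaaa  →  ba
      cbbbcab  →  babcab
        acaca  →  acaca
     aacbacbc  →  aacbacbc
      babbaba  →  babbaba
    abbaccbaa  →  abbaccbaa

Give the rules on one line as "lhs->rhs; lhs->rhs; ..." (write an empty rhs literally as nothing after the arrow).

  | caacbacbb => caacbaba
  | aaaa => ba
  | cbbbcab => babcab
  | acaca

aaa->b; cbb->ba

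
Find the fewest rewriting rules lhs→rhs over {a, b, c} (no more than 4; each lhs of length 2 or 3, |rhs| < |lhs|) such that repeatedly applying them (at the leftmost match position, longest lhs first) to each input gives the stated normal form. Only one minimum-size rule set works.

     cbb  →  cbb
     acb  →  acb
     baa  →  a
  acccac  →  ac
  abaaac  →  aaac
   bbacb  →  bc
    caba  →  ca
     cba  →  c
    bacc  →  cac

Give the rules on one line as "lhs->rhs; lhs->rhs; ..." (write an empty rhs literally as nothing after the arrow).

  | cbb
  | acb
  | baa => a
  | acccac => abac => ac

ab->; ba->; bac->ca; ccc->b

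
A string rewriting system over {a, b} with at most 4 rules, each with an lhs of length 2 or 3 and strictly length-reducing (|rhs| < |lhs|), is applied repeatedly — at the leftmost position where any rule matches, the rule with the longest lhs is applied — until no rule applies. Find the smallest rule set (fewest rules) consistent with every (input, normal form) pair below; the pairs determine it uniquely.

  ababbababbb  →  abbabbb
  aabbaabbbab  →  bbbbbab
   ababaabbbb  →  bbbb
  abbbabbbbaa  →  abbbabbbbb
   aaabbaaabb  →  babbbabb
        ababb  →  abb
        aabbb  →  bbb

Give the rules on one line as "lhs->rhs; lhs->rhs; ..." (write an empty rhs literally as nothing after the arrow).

  | ababbababbb => abbababbb => abbabbb
  | aabbaabbbab => bbaabbbab => bbbbbab
  | ababaabbbb => abaabbbb => aabbbb => bbbb
  | abbbabbbbaa => abbbabbbbb

aa->b; aab->b; aba->a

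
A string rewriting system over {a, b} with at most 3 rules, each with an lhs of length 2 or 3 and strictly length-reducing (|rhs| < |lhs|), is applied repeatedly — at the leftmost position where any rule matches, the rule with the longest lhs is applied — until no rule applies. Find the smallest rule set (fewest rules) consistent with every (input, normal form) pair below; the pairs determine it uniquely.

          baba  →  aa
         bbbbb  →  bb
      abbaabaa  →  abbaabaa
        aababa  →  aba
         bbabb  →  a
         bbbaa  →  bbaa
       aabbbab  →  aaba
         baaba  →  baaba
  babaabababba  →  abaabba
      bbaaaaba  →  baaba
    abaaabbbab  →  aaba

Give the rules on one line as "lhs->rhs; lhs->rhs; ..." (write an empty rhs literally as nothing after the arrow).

  | baba => aa
  | bbbbb => bbbb => bbb => bb
  | abbaabaa
  | aababa => aaaa => aba

aaa->ab; bab->a; bbb->bb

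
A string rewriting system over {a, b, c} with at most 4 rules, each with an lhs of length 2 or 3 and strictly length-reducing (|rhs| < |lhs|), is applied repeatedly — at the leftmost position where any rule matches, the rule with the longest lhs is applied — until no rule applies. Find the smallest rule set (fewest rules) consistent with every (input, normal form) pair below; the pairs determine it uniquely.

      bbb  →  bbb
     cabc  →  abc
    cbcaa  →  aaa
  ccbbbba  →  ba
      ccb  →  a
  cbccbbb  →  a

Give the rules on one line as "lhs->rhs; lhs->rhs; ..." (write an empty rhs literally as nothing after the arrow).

abb->; ca->a; cb->a

  | bbb
  | cabc => abc
  | cbcaa => acaa => aaa
  | ccbbbba => cabbba => abbba => ba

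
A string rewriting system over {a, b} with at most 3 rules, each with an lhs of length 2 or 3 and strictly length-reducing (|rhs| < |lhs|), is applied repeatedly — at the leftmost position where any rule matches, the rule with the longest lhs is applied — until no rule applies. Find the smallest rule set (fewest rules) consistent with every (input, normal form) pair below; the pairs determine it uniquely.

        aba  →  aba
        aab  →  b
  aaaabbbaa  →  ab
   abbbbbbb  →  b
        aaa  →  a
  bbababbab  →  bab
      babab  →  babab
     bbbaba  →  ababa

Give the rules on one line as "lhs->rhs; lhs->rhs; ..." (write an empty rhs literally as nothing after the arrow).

  | aba
  | aab => b
  | aaaabbbaa => aabbbaa => bbbaa => abaa => ab
  | abbbbbbb => aabbbbb => bbbbb => abbb => aab => b

aa->; bb->a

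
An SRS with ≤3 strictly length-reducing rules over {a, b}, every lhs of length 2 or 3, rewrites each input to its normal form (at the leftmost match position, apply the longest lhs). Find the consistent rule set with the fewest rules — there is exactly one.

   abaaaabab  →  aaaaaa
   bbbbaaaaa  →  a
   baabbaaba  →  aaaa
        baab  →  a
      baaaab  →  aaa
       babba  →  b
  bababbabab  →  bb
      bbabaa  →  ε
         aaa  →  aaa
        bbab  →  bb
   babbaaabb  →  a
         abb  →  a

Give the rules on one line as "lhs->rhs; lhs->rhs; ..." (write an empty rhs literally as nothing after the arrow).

  | abaaaabab => aaaaabab => aaaaaab => aaaaaa
  | bbbbaaaaa => bbbaaaa => bbaaa => baa => a
  | baabbaaba => abbaaba => abaaba => aaaba => aaaa
  | baab => ab => a

ab->a; ba->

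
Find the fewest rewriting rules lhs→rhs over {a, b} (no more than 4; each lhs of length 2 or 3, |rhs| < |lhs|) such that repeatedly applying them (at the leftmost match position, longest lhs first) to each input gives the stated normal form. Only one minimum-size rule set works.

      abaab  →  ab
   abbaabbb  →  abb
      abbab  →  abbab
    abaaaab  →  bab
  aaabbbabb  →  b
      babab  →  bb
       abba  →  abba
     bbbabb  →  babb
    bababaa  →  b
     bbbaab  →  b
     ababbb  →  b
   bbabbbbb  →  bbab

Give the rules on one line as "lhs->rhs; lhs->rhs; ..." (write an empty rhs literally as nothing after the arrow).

aa->b; aba->; bbb->b

  | abaab => ab
  | abbaabbb => abbbbbb => abbbb => abb
  | abbab
  | abaaaab => aaab => bab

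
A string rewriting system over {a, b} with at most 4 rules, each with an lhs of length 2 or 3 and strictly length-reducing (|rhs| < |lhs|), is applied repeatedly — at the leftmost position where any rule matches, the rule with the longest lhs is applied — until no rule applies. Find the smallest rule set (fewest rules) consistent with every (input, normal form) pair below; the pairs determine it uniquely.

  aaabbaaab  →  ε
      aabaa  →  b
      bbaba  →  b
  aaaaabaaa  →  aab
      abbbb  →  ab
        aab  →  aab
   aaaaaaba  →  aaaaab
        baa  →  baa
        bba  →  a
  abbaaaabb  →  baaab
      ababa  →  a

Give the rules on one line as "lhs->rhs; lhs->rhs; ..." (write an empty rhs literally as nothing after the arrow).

aba->b; abb->ab; bb->

  | aaabbaaab => aaabaaab => aabaab => abab => bb => ε
  | aabaa => aba => b
  | bbaba => aba => b
  | aaaaabaaa => aaaabaa => aaaba => aab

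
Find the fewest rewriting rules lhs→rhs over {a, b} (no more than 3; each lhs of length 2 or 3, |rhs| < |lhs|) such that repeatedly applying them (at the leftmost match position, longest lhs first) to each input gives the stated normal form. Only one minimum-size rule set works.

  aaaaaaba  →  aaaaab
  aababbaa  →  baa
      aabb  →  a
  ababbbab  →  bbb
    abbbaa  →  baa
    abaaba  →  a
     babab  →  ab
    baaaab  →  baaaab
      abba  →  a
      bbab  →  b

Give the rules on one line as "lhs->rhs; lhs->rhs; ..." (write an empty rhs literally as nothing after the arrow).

  | aaaaaaba => aaaaab
  | aababbaa => abbbaa => baa
  | aabb => a
  | ababbbab => bbbbab => bbb

aba->b; abb->; bab->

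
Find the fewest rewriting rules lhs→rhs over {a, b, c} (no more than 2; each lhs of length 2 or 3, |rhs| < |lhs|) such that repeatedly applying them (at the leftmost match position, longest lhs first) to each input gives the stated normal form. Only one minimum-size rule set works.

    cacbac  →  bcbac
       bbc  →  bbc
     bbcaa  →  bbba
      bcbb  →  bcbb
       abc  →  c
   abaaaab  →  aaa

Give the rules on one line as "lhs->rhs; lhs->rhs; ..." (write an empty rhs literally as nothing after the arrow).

ab->; ca->b

  | cacbac => bcbac
  | bbc
  | bbcaa => bbba
  | bcbb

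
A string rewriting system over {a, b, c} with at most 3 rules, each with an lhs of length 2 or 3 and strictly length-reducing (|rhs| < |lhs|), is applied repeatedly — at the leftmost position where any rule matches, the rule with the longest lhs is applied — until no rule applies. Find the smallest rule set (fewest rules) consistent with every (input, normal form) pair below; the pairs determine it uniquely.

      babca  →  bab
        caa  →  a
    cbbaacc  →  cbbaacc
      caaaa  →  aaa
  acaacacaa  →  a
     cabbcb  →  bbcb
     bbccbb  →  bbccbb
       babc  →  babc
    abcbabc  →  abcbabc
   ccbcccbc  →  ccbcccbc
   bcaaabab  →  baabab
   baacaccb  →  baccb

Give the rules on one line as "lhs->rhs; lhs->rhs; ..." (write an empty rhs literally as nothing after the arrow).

aca->; ca->

  | babca => bab
  | caa => a
  | cbbaacc
  | caaaa => aaa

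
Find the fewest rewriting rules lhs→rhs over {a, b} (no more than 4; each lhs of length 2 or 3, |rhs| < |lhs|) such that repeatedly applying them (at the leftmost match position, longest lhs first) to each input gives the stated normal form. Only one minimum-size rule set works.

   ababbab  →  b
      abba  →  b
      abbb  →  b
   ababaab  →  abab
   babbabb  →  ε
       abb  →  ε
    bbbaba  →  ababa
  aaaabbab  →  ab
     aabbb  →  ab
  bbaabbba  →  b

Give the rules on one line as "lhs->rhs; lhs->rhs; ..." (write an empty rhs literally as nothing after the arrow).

  | ababbab => abaaab => aab => b
  | abba => aaa => b
  | abbb => aab => b
  | ababaab => abab

aa->; aaa->b; baa->; bb->a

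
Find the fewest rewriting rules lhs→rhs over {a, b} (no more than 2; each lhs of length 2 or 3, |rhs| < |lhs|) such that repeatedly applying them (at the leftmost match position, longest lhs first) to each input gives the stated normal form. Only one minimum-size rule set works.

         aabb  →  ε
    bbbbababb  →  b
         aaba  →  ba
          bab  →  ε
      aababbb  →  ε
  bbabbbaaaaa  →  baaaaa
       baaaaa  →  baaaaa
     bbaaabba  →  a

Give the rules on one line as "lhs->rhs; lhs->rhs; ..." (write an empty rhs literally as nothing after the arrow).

ab->b; bb->

  | aabb => abb => bb => ε
  | bbbbababb => bbababb => ababb => babb => bbb => b
  | aaba => aba => ba
  | bab => bb => ε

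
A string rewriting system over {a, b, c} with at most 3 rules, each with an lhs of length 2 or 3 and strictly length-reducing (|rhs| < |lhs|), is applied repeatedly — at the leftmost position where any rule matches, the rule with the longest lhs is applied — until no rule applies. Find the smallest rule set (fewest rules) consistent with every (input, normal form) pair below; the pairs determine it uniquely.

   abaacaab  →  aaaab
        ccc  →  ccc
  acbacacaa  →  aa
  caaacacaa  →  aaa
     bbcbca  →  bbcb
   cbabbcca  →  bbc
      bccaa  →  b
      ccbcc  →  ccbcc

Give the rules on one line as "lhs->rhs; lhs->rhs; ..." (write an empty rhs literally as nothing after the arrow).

ba->a; ca->

  | abaacaab => aaacaab => aaaab
  | ccc
  | acbacacaa => acacacaa => acacaa => acaa => aa
  | caaacacaa => aacacaa => aacaa => aaa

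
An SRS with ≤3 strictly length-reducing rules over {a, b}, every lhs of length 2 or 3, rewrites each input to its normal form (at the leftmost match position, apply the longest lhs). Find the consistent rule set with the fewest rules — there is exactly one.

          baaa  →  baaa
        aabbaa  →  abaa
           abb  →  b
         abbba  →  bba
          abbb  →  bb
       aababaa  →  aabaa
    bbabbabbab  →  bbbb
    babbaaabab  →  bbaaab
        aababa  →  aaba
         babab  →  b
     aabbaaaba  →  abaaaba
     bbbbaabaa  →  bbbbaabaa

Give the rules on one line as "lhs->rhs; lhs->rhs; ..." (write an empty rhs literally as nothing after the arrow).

abb->b; bab->b

  | baaa
  | aabbaa => abaa
  | abb => b
  | abbba => bba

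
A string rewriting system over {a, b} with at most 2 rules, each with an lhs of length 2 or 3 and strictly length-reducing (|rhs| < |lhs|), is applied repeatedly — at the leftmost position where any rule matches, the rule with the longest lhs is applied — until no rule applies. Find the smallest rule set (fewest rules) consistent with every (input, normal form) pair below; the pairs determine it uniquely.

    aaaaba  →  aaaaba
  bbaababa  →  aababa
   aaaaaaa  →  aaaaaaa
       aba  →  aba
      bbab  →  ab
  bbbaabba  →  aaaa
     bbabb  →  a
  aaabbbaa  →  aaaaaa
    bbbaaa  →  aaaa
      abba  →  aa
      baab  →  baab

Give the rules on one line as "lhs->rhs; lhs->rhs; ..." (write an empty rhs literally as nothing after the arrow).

bb->; bbb->a

  | aaaaba
  | bbaababa => aababa
  | aaaaaaa
  | aba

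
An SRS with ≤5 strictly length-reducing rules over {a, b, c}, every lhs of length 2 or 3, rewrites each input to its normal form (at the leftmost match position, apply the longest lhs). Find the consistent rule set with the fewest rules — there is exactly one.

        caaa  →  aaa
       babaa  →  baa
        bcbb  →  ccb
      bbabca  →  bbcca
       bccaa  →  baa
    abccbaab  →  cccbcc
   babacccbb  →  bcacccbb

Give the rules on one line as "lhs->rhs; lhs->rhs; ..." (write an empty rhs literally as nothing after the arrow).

aab->cc; ab->c; bcb->cc; caa->aa

  | caaa => aaa
  | babaa => bcaa => baa
  | bcbb => ccb
  | bbabca => bbcca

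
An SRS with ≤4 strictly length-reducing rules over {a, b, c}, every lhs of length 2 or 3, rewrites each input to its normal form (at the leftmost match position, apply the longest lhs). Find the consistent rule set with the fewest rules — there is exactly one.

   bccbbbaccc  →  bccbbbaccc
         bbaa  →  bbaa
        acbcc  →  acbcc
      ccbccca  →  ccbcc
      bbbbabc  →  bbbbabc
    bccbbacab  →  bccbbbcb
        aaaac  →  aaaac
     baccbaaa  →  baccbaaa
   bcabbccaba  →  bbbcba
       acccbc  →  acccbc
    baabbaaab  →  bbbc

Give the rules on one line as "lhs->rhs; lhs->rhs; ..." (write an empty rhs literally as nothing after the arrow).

aab->ca; aca->bc; ca->

  | bccbbbaccc
  | bbaa
  | acbcc
  | ccbccca => ccbcc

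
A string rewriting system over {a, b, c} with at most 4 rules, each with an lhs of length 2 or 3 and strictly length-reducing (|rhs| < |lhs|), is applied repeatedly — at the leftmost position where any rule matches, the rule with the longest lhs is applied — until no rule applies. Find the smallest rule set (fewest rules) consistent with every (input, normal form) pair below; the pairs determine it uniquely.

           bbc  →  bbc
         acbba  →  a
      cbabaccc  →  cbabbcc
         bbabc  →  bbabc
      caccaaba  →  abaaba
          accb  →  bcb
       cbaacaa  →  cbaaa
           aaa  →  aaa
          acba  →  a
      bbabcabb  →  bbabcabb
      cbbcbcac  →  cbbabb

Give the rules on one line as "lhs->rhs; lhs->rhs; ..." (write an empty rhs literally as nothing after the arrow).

  | bbc
  | acbba => acba => aca => a
  | cbabaccc => cbabbcc
  | bbabc

ac->b; aca->a; acb->ac; cbc->ab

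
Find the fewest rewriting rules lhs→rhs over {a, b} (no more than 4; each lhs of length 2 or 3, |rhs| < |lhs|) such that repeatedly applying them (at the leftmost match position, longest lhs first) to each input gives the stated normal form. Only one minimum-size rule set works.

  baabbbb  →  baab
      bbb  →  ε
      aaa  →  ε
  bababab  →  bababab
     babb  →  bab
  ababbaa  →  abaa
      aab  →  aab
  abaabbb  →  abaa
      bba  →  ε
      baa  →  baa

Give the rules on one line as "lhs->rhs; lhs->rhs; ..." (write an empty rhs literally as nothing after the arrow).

  | baabbbb => baab
  | bbb => ε
  | aaa => ε
  | bababab

aaa->; bb->b; bba->; bbb->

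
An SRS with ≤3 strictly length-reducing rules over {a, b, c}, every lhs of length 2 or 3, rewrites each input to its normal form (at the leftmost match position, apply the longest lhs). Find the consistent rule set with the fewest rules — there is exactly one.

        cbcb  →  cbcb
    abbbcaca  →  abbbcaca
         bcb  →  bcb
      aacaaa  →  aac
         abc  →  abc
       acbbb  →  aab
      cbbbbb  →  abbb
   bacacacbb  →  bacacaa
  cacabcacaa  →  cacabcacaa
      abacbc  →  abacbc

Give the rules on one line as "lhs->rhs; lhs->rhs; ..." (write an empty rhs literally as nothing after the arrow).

aaa->; cbb->a

  | cbcb
  | abbbcaca
  | bcb
  | aacaaa => aac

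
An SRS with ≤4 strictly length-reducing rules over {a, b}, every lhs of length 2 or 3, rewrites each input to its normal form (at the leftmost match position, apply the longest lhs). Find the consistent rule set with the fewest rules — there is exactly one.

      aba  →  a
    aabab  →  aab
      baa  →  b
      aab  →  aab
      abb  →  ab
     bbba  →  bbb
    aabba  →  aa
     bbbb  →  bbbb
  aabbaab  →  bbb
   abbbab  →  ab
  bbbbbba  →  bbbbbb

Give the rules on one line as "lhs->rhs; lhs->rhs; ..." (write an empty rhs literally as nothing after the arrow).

  | aba => a
  | aabab => aab
  | baa => ba => b
  | aab

aaa->bb; aba->a; abb->ab; ba->b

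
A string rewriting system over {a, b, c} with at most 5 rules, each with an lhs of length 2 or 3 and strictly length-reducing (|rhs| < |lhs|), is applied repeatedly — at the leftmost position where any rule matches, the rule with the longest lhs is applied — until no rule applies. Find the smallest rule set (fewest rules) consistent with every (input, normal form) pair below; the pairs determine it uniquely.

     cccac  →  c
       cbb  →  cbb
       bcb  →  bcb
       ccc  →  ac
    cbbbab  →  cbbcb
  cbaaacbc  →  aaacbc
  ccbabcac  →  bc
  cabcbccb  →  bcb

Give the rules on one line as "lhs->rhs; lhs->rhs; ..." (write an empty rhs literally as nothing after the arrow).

  | cccac => acac => abc => c
  | cbb
  | bcb
  | ccc => ac

ab->; ba->c; ca->b; cc->a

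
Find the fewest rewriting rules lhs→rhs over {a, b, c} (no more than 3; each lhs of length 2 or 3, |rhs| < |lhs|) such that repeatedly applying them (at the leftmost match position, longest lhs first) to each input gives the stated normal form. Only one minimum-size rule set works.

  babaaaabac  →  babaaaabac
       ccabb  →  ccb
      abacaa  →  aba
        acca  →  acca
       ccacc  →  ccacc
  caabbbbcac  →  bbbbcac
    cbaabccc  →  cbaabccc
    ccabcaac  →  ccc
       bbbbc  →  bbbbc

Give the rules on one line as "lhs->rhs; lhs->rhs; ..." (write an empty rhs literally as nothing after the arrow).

caa->; cab->c

  | babaaaabac
  | ccabb => ccb
  | abacaa => aba
  | acca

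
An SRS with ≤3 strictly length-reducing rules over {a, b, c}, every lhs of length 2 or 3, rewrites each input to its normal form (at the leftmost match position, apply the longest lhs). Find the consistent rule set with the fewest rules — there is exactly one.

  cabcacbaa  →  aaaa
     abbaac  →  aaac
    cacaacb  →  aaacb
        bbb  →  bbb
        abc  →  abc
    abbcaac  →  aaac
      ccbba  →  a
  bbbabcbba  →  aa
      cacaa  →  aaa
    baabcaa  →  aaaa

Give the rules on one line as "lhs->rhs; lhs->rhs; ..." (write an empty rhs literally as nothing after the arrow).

ba->a; ca->a

  | cabcacbaa => abcacbaa => abacbaa => aacbaa => aacaa => aaaa
  | abbaac => abaac => aaac
  | cacaacb => acaacb => aaacb
  | bbb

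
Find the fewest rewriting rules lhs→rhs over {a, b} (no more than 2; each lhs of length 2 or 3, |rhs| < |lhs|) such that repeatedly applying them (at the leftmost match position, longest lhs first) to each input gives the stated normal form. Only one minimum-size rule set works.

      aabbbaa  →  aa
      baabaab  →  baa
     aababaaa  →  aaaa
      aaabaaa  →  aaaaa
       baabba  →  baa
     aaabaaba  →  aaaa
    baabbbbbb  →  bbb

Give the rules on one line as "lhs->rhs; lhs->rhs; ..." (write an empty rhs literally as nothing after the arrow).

ab->; abb->

  | aabbbaa => abaa => aa
  | baabaab => baaab => baa
  | aababaaa => aabaaa => aaaa
  | aaabaaa => aaaaa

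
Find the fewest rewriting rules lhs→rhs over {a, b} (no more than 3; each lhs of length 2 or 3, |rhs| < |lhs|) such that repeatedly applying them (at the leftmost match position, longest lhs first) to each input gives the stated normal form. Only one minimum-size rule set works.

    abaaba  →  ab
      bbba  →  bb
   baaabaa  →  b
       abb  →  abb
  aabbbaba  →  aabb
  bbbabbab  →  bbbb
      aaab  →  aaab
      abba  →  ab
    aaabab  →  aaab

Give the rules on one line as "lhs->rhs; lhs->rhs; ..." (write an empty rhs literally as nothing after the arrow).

ba->; baa->b

  | abaaba => abba => ab
  | bbba => bb
  | baaabaa => babaa => baa => b
  | abb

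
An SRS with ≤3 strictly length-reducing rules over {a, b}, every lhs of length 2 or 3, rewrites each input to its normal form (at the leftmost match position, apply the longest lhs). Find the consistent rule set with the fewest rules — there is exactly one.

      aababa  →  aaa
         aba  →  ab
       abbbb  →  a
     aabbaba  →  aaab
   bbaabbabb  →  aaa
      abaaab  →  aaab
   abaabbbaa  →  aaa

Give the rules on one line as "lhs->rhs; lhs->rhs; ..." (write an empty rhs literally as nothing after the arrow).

  | aababa => aabba => aaa
  | aba => ab
  | abbbb => abb => a
  | aabbaba => aaaba => aaab

ba->b; baa->a; bb->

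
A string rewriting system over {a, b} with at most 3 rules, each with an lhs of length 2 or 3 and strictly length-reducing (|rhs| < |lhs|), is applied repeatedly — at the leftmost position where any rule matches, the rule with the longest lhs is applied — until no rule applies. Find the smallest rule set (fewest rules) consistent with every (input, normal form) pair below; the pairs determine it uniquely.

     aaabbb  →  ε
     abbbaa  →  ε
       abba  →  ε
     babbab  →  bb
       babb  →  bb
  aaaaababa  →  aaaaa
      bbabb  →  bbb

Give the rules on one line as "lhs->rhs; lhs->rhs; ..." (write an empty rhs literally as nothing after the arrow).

ab->; ba->

  | aaabbb => aabb => ab => ε
  | abbbaa => bbaa => ba => ε
  | abba => ba => ε
  | babbab => bbab => bb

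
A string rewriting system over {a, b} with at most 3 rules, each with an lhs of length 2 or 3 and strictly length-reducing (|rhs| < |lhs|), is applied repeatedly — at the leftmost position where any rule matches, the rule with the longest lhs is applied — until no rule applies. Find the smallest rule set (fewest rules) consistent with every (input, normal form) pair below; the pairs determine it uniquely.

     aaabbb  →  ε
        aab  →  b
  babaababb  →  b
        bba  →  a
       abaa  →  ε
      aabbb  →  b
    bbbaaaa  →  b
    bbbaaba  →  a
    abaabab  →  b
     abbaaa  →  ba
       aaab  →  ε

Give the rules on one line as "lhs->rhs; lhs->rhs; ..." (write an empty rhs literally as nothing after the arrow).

  | aaabbb => abbb => bb => ε
  | aab => b
  | babaababb => baababb => bbabb => abb => b
  | bba => a

aa->; ab->; bb->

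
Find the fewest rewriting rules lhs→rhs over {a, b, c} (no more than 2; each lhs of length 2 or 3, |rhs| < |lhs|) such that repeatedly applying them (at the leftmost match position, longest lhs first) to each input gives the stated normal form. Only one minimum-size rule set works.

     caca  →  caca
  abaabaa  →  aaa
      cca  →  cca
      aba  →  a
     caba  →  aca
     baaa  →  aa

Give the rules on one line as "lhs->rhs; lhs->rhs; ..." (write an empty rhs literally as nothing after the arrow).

ba->; cab->ac

  | caca
  | abaabaa => aabaa => aaa
  | cca
  | aba => a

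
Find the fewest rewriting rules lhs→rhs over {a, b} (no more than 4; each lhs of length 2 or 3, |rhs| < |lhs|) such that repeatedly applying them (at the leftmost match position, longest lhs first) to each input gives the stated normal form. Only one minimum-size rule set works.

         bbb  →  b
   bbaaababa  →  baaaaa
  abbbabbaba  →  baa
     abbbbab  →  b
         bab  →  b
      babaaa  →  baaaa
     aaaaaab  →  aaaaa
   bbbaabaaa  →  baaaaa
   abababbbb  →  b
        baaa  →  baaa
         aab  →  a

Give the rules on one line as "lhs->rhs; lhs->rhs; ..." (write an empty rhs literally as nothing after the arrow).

  | bbb => bb => b
  | bbaaababa => baaababa => baaaaba => baaaaa
  | abbbabbaba => bbabbaba => babbaba => bbaba => baba => baa
  | abbbbab => bbbab => bbab => bab => b

ab->; aba->aa; bb->b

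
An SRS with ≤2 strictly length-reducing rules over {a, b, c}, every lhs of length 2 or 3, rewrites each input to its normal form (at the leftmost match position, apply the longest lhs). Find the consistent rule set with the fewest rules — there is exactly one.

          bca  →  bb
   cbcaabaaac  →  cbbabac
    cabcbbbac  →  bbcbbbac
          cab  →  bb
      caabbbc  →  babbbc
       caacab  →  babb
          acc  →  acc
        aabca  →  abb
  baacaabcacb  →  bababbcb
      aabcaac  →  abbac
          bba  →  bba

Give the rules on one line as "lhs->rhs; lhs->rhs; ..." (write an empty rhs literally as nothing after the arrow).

aa->a; ca->b

  | bca => bb
  | cbcaabaaac => cbbabaaac => cbbabaac => cbbabac
  | cabcbbbac => bbcbbbac
  | cab => bb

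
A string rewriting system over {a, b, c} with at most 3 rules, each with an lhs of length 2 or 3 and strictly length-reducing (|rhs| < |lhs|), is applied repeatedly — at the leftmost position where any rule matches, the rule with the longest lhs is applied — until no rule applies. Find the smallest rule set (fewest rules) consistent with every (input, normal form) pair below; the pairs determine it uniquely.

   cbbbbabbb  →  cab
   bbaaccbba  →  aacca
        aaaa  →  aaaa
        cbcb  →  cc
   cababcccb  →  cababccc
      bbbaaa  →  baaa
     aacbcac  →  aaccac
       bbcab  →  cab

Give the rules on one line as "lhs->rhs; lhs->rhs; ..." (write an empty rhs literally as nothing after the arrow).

  | cbbbbabbb => cbbbabbb => cbbabbb => cbabbb => cabbb => cab
  | bbaaccbba => aaccbba => aaccba => aacca
  | aaaa
  | cbcb => ccb => cc

bb->; cb->c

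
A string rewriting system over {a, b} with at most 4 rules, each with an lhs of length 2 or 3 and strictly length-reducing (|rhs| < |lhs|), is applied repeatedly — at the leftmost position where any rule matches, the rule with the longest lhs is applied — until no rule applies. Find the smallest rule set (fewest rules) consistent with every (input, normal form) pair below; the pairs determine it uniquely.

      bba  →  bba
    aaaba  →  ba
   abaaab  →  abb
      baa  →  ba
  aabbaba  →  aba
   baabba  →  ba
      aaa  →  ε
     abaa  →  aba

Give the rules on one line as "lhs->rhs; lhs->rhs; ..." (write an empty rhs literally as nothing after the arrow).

aa->a; aaa->; bab->

  | bba
  | aaaba => ba
  | abaaab => abb
  | baa => ba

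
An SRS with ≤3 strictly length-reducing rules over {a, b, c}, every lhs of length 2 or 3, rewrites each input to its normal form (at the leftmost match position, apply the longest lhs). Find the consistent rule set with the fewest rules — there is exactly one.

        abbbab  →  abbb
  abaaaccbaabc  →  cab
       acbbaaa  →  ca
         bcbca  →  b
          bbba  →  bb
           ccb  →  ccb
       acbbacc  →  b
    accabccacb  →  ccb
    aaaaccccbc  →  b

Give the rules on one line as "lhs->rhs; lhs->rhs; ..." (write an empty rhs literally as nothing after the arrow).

ac->; ba->c; bc->b

  | abbbab => abbcb => abbb
  | abaaaccbaabc => acaaccbaabc => aaccbaabc => acbaabc => baabc => cabc => cab
  | acbbaaa => bbaaa => bcaa => baa => ca
  | bcbca => bbca => bba => bc => b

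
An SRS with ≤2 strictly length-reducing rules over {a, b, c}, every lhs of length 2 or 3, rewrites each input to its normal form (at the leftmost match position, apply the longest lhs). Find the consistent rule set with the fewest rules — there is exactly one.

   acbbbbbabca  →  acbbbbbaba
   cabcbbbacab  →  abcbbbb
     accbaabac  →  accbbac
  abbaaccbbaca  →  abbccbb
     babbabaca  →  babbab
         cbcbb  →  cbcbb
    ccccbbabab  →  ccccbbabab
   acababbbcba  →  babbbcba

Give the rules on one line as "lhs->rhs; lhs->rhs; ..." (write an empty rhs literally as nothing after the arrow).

aa->; ca->a

  | acbbbbbabca => acbbbbbaba
  | cabcbbbacab => abcbbbacab => abcbbbaab => abcbbbb
  | accbaabac => accbbac
  | abbaaccbbaca => abbccbbaca => abbccbbaa => abbccbb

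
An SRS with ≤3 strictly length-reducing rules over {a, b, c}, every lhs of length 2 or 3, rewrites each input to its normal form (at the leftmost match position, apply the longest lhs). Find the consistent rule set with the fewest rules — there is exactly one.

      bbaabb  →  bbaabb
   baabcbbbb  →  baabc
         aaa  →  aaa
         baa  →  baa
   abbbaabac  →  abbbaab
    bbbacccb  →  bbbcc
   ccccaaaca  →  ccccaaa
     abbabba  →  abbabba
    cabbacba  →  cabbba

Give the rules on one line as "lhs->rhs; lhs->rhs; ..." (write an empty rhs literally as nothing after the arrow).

  | bbaabb
  | baabcbbbb => baabcbbb => baabcbb => baabcb => baabc
  | aaa
  | baa

ac->; cb->c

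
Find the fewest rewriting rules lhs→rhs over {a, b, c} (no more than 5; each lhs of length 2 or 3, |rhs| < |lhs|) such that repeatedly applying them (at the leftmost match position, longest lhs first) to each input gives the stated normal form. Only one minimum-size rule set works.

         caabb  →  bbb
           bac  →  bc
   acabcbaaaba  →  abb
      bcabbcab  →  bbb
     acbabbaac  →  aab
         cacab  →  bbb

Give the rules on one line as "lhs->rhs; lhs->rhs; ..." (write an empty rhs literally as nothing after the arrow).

ba->b; bbc->; ca->b; cba->ab

  | caabb => babb => bbb
  | bac => bc
  | acabcbaaaba => abbcbaaaba => abaaaba => abaaba => ababa => abba => abb
  | bcabbcab => bbbbcab => bbab => bbb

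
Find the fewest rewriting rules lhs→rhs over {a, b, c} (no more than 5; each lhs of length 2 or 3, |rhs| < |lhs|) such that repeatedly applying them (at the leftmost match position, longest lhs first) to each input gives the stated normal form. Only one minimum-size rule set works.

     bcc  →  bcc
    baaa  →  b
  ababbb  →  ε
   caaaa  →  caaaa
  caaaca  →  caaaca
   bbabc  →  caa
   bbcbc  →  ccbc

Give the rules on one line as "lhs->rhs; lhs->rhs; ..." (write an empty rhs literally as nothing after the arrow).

  | bcc
  | baaa => baa => ba => b
  | ababbb => abbbb => acbb => acc => ε
  | caaaa

abc->aa; acc->; ba->b; bb->c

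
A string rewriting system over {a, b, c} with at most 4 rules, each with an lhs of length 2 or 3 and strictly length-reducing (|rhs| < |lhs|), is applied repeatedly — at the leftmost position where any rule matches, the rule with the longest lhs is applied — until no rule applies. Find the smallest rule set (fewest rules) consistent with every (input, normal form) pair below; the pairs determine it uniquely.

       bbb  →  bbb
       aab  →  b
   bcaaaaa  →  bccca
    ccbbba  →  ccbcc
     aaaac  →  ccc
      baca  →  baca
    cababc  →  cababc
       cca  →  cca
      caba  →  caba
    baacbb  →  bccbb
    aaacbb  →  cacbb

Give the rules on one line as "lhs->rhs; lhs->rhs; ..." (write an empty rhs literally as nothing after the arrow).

  | bbb
  | aab => b
  | bcaaaaa => bccaaa => bccca
  | ccbbba => ccbcc

aa->c; aab->b; bba->cc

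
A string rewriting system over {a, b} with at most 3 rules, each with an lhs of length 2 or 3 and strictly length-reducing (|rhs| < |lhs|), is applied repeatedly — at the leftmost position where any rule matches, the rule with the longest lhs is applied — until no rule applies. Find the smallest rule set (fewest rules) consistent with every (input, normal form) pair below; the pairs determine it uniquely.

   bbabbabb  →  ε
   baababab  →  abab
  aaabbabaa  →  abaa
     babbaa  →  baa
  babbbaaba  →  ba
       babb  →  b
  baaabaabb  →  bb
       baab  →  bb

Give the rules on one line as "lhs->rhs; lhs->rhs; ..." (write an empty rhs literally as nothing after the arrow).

  | bbabbabb => abbabb => abb => ε
  | baababab => bbabab => abab
  | aaabbabaa => abbabaa => abaa
  | babbaa => baa

aab->b; abb->; bba->a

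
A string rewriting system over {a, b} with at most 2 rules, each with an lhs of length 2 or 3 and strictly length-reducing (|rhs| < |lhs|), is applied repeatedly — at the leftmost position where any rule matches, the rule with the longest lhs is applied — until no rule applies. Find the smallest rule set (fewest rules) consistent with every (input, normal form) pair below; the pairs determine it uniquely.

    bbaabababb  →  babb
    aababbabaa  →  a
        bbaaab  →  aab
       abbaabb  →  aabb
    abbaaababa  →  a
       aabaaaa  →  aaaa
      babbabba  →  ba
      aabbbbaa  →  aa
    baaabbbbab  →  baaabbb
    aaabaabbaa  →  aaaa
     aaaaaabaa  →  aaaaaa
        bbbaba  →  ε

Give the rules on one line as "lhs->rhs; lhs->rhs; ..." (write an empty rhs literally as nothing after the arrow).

aba->; bba->

  | bbaabababb => abababb => babb
  | aababbabaa => abbabaa => abaa => a
  | bbaaab => aab
  | abbaabb => aabb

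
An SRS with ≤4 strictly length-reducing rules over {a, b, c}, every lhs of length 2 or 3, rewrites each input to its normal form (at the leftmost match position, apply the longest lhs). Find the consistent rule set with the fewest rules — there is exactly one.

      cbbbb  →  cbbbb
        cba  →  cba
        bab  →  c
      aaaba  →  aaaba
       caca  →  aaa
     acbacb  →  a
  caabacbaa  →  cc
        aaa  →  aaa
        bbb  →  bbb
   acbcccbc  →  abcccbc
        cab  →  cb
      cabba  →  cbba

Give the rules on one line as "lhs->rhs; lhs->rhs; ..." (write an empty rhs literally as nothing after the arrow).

ac->a; bab->c; ca->c; cac->aa

  | cbbbb
  | cba
  | bab => c
  | aaaba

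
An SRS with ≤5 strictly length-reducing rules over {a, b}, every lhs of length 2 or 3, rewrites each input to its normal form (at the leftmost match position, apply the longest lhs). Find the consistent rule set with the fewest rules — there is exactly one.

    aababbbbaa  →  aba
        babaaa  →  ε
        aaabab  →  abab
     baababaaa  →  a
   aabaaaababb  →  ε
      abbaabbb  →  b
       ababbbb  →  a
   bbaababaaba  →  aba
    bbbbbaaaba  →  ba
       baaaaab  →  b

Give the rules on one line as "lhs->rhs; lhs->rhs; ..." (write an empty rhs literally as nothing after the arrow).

  | aababbbbaa => babbbbaa => baabbaa => abbaa => aba
  | babaaa => baaa => aa => ε
  | aaabab => abab
  | baababaaa => ababaaa => abaaa => aaa => a

aa->; baa->a; bb->a; bba->b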